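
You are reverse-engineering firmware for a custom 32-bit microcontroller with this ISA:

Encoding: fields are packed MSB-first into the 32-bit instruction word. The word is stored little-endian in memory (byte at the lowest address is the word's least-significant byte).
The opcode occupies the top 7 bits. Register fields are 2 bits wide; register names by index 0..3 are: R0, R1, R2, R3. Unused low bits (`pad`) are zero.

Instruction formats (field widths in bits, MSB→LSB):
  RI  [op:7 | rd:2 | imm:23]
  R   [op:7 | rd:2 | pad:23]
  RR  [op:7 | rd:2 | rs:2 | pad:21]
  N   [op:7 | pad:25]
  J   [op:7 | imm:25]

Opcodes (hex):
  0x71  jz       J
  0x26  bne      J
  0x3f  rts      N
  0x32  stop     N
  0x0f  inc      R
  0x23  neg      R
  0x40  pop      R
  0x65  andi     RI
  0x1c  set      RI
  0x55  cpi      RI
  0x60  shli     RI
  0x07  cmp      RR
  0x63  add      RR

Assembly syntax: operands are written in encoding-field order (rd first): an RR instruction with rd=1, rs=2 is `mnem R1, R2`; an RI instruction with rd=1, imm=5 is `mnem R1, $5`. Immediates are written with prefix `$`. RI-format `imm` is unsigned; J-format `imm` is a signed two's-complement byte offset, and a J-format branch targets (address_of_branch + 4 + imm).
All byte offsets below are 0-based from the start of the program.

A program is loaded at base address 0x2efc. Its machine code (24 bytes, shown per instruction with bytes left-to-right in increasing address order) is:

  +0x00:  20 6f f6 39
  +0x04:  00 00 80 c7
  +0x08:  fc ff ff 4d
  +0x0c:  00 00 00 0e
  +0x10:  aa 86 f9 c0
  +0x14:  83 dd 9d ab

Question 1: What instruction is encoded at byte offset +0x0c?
cmp R0, R0

off 0x0c: read 00 00 00 0e as little → 0x0e000000
  top 7b → 0x7 → cmp [RR]
  rd: (w>>23)&0x3=0x0 → R0
  rs: (w>>21)&0x3=0x0 → R0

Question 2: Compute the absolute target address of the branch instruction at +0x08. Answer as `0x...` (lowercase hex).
0x2f04

@+08  little-endian(fc ff ff 4d) = 0x4dfffffc
  opcode bits[31:25]=0x26: bne/J
  [24:0] imm=33554428 (s25→-4) = $-4
  target = base 0x2efc + off 0x08 + 4 + imm -4 = 0x2f04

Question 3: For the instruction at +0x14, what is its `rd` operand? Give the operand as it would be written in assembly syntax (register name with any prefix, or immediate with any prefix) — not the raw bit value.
R3

@+14  little-endian(83 dd 9d ab) = 0xab9ddd83
  opcode bits[31:25]=0x55: cpi/RI
  rd@[24:23]=0x3 ⇒ R3
  imm@[22:0]=0x1ddd83 ⇒ $1957251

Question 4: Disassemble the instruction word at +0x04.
[04] 00 00 80 c7 → 0xc7800000
  top 7b → 0x63 → add [RR]
  rd: (w>>23)&0x3=0x3 → R3
  rs: (w>>21)&0x3=0x0 → R0

add R3, R0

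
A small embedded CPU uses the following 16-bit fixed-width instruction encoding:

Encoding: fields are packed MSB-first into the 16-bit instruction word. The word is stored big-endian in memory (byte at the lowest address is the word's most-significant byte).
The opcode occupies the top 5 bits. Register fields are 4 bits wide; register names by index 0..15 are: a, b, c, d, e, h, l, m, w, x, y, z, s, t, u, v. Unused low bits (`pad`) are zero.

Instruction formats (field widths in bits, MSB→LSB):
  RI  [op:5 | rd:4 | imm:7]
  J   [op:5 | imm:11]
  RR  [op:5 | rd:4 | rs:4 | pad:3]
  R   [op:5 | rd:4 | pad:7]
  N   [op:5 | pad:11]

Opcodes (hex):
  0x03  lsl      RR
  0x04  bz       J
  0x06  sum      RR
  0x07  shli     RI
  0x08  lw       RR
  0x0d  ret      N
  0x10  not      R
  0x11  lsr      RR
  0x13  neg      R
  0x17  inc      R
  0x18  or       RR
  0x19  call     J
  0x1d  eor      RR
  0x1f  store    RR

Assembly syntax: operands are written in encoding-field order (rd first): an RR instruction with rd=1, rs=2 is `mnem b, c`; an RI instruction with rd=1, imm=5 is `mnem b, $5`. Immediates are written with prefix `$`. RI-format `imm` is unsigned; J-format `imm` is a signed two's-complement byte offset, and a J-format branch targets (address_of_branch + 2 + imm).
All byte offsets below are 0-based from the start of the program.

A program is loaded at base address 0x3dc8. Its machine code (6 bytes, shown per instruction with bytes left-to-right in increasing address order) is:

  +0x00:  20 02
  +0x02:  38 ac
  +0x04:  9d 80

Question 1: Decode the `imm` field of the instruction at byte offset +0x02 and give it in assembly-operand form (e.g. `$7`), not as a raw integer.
[02] 38 ac → 0x38ac
  op=0x38ac>>11=0x7 ⇒ shli (RI)
  rd: (w>>7)&0xf=0x1 → b
  imm: (w>>0)&0x7f=0x2c → $44

$44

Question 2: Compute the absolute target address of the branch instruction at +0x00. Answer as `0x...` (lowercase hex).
[00] 20 02 → 0x2002
  top 5b → 0x4 → bz [J]
  [10:0] imm=2 = $2
  target = base 0x3dc8 + off 0x00 + 2 + imm 2 = 0x3dcc

0x3dcc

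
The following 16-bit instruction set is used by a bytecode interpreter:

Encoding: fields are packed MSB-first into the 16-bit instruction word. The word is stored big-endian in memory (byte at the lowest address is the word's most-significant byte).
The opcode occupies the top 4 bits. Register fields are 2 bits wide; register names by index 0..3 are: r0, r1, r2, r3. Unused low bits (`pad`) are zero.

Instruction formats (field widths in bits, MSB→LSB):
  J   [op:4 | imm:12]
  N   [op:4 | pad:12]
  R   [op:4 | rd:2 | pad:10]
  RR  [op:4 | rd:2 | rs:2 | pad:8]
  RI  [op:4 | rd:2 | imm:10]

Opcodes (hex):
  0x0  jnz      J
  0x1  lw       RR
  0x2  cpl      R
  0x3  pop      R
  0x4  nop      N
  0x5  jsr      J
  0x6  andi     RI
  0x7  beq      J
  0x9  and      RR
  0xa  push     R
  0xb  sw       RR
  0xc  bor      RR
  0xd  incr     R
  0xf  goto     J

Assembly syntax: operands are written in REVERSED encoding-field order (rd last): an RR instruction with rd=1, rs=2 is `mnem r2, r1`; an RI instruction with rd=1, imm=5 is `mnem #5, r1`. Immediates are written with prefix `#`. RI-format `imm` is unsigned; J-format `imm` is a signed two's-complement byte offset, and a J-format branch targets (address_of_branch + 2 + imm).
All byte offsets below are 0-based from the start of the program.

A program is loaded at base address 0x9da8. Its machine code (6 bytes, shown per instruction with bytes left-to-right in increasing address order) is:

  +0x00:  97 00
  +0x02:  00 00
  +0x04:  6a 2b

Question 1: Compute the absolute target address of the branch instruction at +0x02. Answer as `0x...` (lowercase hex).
0x9dac

[02] 00 00 → 0x0000
  top 4b → 0x0 → jnz [J]
  imm@[11:0]=0x0 ⇒ #0
  target = base 0x9da8 + off 0x02 + 2 + imm 0 = 0x9dac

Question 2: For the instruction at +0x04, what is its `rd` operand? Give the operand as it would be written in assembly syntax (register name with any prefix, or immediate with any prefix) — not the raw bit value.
off 0x04: read 6a 2b as big → 0x6a2b
  opcode bits[15:12]=0x6: andi/RI
  rd: (w>>10)&0x3=0x2 → r2
  imm: (w>>0)&0x3ff=0x22b → #555

r2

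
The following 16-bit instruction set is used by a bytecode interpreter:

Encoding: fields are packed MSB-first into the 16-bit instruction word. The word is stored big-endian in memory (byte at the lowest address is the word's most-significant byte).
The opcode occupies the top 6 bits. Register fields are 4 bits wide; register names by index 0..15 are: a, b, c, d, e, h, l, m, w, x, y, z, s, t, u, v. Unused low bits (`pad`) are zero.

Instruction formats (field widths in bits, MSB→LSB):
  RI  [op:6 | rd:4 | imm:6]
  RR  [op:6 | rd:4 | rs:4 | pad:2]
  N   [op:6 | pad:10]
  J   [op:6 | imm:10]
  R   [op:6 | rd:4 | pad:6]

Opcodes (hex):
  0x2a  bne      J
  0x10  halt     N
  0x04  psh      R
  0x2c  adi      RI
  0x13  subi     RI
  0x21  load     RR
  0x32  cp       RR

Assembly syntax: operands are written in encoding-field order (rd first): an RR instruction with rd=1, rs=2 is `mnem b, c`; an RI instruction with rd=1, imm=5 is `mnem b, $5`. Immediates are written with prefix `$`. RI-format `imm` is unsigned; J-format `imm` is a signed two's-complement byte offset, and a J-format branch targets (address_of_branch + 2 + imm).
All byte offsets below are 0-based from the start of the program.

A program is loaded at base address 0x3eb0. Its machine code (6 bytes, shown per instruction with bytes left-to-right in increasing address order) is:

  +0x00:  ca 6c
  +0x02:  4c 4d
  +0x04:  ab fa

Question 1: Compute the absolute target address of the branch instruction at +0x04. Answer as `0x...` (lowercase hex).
0x3eb0

[04] ab fa → 0xabfa
  op=0xabfa>>10=0x2a ⇒ bne (J)
  [9:0] imm=1018 (s10→-6) = $-6
  target = base 0x3eb0 + off 0x04 + 2 + imm -6 = 0x3eb0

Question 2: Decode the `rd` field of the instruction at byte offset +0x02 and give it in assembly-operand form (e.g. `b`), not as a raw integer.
@+02  big-endian(4c 4d) = 0x4c4d
  top 6b → 0x13 → subi [RI]
  [9:6] rd=1 = b
  [5:0] imm=13 = $13

b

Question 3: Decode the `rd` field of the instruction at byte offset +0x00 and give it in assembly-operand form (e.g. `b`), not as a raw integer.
x

@+00  big-endian(ca 6c) = 0xca6c
  op=0xca6c>>10=0x32 ⇒ cp (RR)
  [9:6] rd=9 = x
  [5:2] rs=11 = z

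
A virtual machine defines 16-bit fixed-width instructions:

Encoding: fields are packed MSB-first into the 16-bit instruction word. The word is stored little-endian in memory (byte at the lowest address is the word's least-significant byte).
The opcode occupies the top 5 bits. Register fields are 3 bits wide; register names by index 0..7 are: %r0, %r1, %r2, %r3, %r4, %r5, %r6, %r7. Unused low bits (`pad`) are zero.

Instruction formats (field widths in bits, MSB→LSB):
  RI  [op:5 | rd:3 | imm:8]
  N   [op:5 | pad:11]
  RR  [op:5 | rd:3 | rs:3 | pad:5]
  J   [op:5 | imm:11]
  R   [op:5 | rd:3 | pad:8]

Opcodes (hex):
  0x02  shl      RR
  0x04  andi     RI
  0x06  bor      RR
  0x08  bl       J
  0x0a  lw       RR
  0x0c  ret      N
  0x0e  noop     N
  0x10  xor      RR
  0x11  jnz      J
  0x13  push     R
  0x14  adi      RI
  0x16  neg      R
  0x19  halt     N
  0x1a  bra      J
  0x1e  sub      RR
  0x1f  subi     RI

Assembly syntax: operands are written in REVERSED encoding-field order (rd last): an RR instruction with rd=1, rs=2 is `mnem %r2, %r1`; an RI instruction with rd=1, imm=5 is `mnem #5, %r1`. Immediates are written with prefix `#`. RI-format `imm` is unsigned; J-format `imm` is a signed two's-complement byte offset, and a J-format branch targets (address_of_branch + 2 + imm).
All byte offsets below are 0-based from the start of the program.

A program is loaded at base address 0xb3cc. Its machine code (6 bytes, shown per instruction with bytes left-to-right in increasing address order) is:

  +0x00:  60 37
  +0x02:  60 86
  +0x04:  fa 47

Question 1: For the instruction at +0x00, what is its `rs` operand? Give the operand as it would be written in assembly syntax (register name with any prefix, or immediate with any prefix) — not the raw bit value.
@+00  little-endian(60 37) = 0x3760
  op=0x3760>>11=0x6 ⇒ bor (RR)
  rd: (w>>8)&0x7=0x7 → %r7
  rs: (w>>5)&0x7=0x3 → %r3

%r3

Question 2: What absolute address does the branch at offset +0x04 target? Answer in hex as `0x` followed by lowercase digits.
0xb3cc

@+04  little-endian(fa 47) = 0x47fa
  top 5b → 0x8 → bl [J]
  imm: (w>>0)&0x7ff=0x7fa (s11→-6) → #-6
  target = base 0xb3cc + off 0x04 + 2 + imm -6 = 0xb3cc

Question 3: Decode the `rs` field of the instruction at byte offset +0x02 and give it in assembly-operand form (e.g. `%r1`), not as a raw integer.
off 0x02: read 60 86 as little → 0x8660
  opcode bits[15:11]=0x10: xor/RR
  rd@[10:8]=0x6 ⇒ %r6
  rs@[7:5]=0x3 ⇒ %r3

%r3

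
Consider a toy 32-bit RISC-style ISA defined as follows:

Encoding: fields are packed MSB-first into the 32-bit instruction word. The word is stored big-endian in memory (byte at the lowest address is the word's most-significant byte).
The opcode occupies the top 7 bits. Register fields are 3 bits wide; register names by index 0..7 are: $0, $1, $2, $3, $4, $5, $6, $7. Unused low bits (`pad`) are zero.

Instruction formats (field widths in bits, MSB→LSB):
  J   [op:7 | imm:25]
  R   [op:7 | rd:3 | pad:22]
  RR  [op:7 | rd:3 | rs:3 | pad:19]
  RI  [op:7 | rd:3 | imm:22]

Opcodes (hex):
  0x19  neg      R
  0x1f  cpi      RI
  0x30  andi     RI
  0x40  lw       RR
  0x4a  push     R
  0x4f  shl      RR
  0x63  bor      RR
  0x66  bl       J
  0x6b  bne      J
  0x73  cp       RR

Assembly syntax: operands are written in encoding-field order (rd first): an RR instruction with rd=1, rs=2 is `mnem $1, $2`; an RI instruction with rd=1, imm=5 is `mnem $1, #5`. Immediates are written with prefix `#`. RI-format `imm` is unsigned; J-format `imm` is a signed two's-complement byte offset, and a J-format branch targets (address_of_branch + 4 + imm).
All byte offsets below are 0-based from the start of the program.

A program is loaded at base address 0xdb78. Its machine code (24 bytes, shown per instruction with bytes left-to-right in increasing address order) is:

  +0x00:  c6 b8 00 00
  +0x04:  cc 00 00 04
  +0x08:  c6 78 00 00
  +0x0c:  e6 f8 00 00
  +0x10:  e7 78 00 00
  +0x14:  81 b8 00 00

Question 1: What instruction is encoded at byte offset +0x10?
cp $5, $7

[10] e7 78 00 00 → 0xe7780000
  op=0xe7780000>>25=0x73 ⇒ cp (RR)
  [24:22] rd=5 = $5
  [21:19] rs=7 = $7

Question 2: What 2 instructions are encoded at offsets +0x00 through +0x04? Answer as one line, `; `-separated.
bor $2, $7; bl #4

@+00  big-endian(c6 b8 00 00) = 0xc6b80000
  top 7b → 0x63 → bor [RR]
  [24:22] rd=2 = $2
  [21:19] rs=7 = $7
@+04  big-endian(cc 00 00 04) = 0xcc000004
  top 7b → 0x66 → bl [J]
  [24:0] imm=4 = #4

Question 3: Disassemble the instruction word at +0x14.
@+14  big-endian(81 b8 00 00) = 0x81b80000
  opcode bits[31:25]=0x40: lw/RR
  rd: (w>>22)&0x7=0x6 → $6
  rs: (w>>19)&0x7=0x7 → $7

lw $6, $7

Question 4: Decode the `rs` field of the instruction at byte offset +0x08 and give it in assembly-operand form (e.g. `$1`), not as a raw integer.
$7

@+08  big-endian(c6 78 00 00) = 0xc6780000
  top 7b → 0x63 → bor [RR]
  rd: (w>>22)&0x7=0x1 → $1
  rs: (w>>19)&0x7=0x7 → $7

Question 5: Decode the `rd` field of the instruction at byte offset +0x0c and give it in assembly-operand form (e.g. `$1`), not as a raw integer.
@+0c  big-endian(e6 f8 00 00) = 0xe6f80000
  op=0xe6f80000>>25=0x73 ⇒ cp (RR)
  rd@[24:22]=0x3 ⇒ $3
  rs@[21:19]=0x7 ⇒ $7

$3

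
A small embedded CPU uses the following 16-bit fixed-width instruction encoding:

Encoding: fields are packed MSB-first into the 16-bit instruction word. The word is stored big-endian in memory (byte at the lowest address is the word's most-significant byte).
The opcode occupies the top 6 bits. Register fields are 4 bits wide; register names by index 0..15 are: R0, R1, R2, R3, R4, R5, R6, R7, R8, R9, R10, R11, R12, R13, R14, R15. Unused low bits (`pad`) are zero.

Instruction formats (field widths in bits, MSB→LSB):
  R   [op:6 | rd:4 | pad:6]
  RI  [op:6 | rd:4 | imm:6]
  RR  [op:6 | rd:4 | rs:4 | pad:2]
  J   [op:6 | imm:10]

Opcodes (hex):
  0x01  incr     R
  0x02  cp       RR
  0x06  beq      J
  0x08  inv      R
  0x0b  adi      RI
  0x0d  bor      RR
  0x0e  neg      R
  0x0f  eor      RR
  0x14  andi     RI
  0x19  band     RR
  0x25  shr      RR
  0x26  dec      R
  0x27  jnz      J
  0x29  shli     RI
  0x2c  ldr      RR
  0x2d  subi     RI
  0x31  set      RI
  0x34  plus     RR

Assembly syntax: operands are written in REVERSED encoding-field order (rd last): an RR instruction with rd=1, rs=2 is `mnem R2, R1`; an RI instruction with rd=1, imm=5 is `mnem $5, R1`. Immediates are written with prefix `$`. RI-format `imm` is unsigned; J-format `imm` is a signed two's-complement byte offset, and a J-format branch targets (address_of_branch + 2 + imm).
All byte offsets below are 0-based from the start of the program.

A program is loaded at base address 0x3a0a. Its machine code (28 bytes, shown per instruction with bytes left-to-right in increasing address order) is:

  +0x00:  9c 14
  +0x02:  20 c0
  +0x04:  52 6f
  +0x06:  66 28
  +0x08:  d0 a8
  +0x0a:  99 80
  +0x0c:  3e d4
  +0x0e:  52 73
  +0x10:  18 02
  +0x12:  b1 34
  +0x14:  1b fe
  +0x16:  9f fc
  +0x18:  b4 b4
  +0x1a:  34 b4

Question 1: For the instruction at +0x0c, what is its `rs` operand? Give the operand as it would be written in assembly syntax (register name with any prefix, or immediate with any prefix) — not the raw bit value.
off 0x0c: read 3e d4 as big → 0x3ed4
  opcode bits[15:10]=0xf: eor/RR
  rd: (w>>6)&0xf=0xb → R11
  rs: (w>>2)&0xf=0x5 → R5

R5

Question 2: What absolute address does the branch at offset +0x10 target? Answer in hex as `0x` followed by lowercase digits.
0x3a1e

[10] 18 02 → 0x1802
  op=0x1802>>10=0x6 ⇒ beq (J)
  imm: (w>>0)&0x3ff=0x2 → $2
  target = base 0x3a0a + off 0x10 + 2 + imm 2 = 0x3a1e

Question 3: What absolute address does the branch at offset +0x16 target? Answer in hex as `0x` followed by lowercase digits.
0x3a1e

off 0x16: read 9f fc as big → 0x9ffc
  op=0x9ffc>>10=0x27 ⇒ jnz (J)
  imm: (w>>0)&0x3ff=0x3fc (s10→-4) → $-4
  target = base 0x3a0a + off 0x16 + 2 + imm -4 = 0x3a1e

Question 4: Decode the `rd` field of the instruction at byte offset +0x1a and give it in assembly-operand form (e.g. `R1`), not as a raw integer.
R2

off 0x1a: read 34 b4 as big → 0x34b4
  top 6b → 0xd → bor [RR]
  rd: (w>>6)&0xf=0x2 → R2
  rs: (w>>2)&0xf=0xd → R13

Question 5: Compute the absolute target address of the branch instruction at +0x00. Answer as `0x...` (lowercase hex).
off 0x00: read 9c 14 as big → 0x9c14
  opcode bits[15:10]=0x27: jnz/J
  [9:0] imm=20 = $20
  target = base 0x3a0a + off 0x00 + 2 + imm 20 = 0x3a20

0x3a20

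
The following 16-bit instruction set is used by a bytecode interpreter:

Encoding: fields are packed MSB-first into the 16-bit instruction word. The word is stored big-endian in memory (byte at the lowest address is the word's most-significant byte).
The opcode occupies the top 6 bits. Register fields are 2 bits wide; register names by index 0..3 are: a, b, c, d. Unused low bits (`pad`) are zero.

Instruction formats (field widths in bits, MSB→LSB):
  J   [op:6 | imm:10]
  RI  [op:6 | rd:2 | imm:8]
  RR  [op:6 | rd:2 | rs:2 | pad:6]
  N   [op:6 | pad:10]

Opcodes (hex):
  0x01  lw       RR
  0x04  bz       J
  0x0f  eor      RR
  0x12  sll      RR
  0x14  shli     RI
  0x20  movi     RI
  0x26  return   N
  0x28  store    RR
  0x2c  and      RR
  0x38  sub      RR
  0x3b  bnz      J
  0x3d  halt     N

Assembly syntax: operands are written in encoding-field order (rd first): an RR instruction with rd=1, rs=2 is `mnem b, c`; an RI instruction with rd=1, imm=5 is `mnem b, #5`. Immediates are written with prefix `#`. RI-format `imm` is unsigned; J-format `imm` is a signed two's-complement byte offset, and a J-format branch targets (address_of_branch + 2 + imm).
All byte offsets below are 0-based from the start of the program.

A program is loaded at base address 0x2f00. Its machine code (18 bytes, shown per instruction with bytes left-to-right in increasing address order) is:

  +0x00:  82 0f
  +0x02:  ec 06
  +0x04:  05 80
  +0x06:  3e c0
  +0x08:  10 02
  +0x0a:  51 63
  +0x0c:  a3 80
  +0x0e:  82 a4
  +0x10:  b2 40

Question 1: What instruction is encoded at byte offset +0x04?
lw b, c

+0x04: 05 80 ⇒ word 0x0580 (big)
  top 6b → 0x1 → lw [RR]
  rd: (w>>8)&0x3=0x1 → b
  rs: (w>>6)&0x3=0x2 → c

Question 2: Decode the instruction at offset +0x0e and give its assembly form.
+0x0e: 82 a4 ⇒ word 0x82a4 (big)
  op=0x82a4>>10=0x20 ⇒ movi (RI)
  rd: (w>>8)&0x3=0x2 → c
  imm: (w>>0)&0xff=0xa4 → #164

movi c, #164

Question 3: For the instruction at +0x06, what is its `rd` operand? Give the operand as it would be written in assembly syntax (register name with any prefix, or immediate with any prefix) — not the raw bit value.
[06] 3e c0 → 0x3ec0
  op=0x3ec0>>10=0xf ⇒ eor (RR)
  rd@[9:8]=0x2 ⇒ c
  rs@[7:6]=0x3 ⇒ d

c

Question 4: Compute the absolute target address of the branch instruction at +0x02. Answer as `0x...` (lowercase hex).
0x2f0a

off 0x02: read ec 06 as big → 0xec06
  top 6b → 0x3b → bnz [J]
  [9:0] imm=6 = #6
  target = base 0x2f00 + off 0x02 + 2 + imm 6 = 0x2f0a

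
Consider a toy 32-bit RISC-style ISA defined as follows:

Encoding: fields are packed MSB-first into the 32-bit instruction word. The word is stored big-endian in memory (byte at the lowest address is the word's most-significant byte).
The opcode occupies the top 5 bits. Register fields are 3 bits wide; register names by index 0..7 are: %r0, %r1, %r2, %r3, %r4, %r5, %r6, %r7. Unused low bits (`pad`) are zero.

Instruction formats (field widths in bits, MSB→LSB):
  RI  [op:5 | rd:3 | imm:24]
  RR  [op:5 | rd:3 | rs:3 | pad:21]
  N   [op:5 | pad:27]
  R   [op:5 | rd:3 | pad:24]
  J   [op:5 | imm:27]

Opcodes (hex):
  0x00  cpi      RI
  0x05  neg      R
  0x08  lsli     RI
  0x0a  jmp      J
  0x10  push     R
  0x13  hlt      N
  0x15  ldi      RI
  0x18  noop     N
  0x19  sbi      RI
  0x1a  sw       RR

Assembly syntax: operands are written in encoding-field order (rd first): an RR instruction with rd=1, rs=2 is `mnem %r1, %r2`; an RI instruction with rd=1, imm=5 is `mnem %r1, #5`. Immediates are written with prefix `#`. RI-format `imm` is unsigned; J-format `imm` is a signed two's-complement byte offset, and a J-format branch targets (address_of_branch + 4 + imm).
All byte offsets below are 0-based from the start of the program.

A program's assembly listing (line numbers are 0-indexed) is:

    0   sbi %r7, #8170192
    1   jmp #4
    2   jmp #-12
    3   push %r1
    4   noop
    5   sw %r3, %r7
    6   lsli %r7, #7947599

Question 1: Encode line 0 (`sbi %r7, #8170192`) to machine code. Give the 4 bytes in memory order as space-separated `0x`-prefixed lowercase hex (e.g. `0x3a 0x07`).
0xcf 0x7c 0xaa 0xd0

0. sbi fields op=0x19:5|rd=7:3|imm=8170192:24 → word cf7caad0h → cf 7c aa d0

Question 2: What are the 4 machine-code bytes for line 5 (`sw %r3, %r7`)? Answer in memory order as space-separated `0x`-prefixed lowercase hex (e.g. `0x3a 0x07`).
5. sw fields op=0x1a:5|rd=3:3|rs=7:3|pad=0:21 → word d3e00000h → d3 e0 00 00

0xd3 0xe0 0x00 0x00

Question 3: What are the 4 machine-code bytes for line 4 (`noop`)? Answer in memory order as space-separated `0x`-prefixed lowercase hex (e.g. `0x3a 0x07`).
0xc0 0x00 0x00 0x00

4. noop fields op=0x18:5|pad=0:27 → word c0000000h → c0 00 00 00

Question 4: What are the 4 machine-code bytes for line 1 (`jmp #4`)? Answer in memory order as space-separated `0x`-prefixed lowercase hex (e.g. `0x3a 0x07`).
0x50 0x00 0x00 0x04

L1: jmp op=0xa:5|imm=4:27 ⇒ 0x50000004 ⇒ big 50 00 00 04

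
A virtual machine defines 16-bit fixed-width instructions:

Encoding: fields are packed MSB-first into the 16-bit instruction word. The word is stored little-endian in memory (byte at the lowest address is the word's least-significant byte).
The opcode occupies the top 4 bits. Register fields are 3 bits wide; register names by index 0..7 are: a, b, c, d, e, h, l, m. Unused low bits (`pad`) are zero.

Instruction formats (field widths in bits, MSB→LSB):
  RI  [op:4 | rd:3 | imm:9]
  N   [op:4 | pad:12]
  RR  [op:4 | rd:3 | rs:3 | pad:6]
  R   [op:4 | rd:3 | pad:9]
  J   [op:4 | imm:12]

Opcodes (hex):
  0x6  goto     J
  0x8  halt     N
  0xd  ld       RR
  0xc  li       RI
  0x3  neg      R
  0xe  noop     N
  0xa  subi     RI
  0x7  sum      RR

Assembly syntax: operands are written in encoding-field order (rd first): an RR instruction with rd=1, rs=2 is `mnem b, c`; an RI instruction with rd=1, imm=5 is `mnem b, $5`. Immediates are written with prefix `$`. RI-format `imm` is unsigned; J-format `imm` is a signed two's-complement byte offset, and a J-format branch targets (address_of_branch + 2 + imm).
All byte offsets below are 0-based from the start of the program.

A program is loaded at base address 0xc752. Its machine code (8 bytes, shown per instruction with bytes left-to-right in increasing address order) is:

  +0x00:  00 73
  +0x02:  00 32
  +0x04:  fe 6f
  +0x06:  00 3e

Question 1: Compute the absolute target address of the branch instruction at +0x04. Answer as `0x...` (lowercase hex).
@+04  little-endian(fe 6f) = 0x6ffe
  op=0x6ffe>>12=0x6 ⇒ goto (J)
  imm: (w>>0)&0xfff=0xffe (s12→-2) → $-2
  target = base 0xc752 + off 0x04 + 2 + imm -2 = 0xc756

0xc756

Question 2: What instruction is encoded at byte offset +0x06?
[06] 00 3e → 0x3e00
  top 4b → 0x3 → neg [R]
  rd: (w>>9)&0x7=0x7 → m

neg m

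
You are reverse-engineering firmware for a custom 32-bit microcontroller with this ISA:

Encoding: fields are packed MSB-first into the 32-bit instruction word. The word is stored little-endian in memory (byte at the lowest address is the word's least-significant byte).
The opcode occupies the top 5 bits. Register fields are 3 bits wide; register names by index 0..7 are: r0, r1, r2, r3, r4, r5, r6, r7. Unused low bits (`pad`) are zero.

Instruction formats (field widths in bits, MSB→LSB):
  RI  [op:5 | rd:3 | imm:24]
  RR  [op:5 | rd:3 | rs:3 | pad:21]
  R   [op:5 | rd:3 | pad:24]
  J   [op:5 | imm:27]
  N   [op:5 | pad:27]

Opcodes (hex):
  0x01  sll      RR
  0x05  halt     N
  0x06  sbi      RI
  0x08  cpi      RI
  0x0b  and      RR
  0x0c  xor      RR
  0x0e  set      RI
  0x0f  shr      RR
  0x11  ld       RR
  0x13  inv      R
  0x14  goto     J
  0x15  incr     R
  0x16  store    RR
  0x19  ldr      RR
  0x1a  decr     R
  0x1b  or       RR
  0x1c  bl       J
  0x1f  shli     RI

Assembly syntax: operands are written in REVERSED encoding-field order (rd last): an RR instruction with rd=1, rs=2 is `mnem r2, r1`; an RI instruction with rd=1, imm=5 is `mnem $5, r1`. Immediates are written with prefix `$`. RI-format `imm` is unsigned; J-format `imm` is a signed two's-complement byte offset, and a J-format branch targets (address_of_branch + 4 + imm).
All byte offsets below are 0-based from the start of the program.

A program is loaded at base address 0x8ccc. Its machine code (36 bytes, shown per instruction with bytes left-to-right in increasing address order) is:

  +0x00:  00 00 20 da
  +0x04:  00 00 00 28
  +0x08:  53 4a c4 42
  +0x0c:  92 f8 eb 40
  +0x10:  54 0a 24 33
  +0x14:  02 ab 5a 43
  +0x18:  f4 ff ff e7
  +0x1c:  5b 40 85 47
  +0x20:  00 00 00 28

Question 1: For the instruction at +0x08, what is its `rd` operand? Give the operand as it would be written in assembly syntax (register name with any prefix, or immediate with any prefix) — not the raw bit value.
r2

@+08  little-endian(53 4a c4 42) = 0x42c44a53
  opcode bits[31:27]=0x8: cpi/RI
  rd: (w>>24)&0x7=0x2 → r2
  imm: (w>>0)&0xffffff=0xc44a53 → $12864083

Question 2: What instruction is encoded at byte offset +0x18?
bl $-12

@+18  little-endian(f4 ff ff e7) = 0xe7fffff4
  top 5b → 0x1c → bl [J]
  imm: (w>>0)&0x7ffffff=0x7fffff4 (s27→-12) → $-12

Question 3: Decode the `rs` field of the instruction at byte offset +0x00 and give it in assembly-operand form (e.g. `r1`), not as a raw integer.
+0x00: 00 00 20 da ⇒ word 0xda200000 (little)
  opcode bits[31:27]=0x1b: or/RR
  rd@[26:24]=0x2 ⇒ r2
  rs@[23:21]=0x1 ⇒ r1

r1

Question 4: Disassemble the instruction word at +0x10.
+0x10: 54 0a 24 33 ⇒ word 0x33240a54 (little)
  top 5b → 0x6 → sbi [RI]
  rd@[26:24]=0x3 ⇒ r3
  imm@[23:0]=0x240a54 ⇒ $2361940

sbi $2361940, r3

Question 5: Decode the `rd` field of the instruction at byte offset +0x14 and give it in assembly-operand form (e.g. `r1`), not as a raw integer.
r3

[14] 02 ab 5a 43 → 0x435aab02
  opcode bits[31:27]=0x8: cpi/RI
  rd@[26:24]=0x3 ⇒ r3
  imm@[23:0]=0x5aab02 ⇒ $5942018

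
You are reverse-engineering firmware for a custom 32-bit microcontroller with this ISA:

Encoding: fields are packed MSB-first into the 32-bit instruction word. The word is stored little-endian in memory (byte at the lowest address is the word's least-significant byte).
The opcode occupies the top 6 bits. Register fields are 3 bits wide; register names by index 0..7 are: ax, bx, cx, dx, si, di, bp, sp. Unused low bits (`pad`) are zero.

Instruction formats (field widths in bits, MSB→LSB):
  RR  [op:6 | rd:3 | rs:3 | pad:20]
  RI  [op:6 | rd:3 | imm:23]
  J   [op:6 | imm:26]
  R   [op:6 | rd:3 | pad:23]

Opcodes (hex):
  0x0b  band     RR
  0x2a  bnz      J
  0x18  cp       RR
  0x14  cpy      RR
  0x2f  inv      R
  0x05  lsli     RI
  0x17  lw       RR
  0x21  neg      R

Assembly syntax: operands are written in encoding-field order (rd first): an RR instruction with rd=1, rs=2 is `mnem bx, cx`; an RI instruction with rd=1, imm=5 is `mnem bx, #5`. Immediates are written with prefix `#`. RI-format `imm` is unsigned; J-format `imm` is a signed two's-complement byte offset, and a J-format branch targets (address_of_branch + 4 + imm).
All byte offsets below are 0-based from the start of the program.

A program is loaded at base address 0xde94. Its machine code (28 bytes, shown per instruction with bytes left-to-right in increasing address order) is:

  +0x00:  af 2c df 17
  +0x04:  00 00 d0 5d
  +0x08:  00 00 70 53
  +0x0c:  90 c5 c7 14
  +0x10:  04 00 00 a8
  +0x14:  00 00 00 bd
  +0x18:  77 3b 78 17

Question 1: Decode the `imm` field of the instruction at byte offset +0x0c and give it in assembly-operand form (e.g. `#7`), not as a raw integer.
@+0c  little-endian(90 c5 c7 14) = 0x14c7c590
  opcode bits[31:26]=0x5: lsli/RI
  rd: (w>>23)&0x7=0x1 → bx
  imm: (w>>0)&0x7fffff=0x47c590 → #4703632

#4703632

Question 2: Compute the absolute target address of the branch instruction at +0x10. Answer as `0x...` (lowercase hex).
0xdeac

[10] 04 00 00 a8 → 0xa8000004
  op=0xa8000004>>26=0x2a ⇒ bnz (J)
  imm@[25:0]=0x4 ⇒ #4
  target = base 0xde94 + off 0x10 + 4 + imm 4 = 0xdeac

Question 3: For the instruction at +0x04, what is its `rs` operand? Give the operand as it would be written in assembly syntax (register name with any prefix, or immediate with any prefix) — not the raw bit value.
@+04  little-endian(00 00 d0 5d) = 0x5dd00000
  opcode bits[31:26]=0x17: lw/RR
  rd: (w>>23)&0x7=0x3 → dx
  rs: (w>>20)&0x7=0x5 → di

di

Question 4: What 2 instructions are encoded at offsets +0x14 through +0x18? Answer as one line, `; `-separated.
inv cx; lsli bp, #7879543

[14] 00 00 00 bd → 0xbd000000
  op=0xbd000000>>26=0x2f ⇒ inv (R)
  rd: (w>>23)&0x7=0x2 → cx
[18] 77 3b 78 17 → 0x17783b77
  op=0x17783b77>>26=0x5 ⇒ lsli (RI)
  rd: (w>>23)&0x7=0x6 → bp
  imm: (w>>0)&0x7fffff=0x783b77 → #7879543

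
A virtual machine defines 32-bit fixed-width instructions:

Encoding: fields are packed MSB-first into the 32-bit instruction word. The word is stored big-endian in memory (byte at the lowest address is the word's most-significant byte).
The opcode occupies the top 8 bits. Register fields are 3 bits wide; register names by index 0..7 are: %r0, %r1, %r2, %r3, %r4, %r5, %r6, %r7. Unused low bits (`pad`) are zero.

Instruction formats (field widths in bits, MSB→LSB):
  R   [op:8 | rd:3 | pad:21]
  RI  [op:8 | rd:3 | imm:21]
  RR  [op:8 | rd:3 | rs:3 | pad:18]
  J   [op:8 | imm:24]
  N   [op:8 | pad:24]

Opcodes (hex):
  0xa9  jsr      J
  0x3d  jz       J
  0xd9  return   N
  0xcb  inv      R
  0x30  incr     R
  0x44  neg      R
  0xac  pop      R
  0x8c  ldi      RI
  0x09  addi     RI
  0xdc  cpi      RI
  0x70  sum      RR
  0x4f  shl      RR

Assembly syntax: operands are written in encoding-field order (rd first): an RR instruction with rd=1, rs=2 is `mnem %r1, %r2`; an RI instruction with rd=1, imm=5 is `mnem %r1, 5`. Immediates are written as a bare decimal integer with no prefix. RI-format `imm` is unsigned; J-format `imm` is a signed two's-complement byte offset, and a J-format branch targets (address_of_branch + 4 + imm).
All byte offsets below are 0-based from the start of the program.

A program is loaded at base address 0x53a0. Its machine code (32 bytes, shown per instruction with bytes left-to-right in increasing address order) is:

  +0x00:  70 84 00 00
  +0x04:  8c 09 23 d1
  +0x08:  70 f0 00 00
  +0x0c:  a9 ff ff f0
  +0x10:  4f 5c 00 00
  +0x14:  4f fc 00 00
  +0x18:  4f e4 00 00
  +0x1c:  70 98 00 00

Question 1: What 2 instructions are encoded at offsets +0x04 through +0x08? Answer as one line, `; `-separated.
@+04  big-endian(8c 09 23 d1) = 0x8c0923d1
  opcode bits[31:24]=0x8c: ldi/RI
  rd: (w>>21)&0x7=0x0 → %r0
  imm: (w>>0)&0x1fffff=0x923d1 → 598993
@+08  big-endian(70 f0 00 00) = 0x70f00000
  opcode bits[31:24]=0x70: sum/RR
  rd: (w>>21)&0x7=0x7 → %r7
  rs: (w>>18)&0x7=0x4 → %r4

ldi %r0, 598993; sum %r7, %r4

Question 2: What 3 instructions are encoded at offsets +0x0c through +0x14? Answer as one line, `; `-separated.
jsr -16; shl %r2, %r7; shl %r7, %r7

[0c] a9 ff ff f0 → 0xa9fffff0
  op=0xa9fffff0>>24=0xa9 ⇒ jsr (J)
  imm@[23:0]=0xfffff0 (s24→-16) ⇒ -16
[10] 4f 5c 00 00 → 0x4f5c0000
  op=0x4f5c0000>>24=0x4f ⇒ shl (RR)
  rd@[23:21]=0x2 ⇒ %r2
  rs@[20:18]=0x7 ⇒ %r7
[14] 4f fc 00 00 → 0x4ffc0000
  op=0x4ffc0000>>24=0x4f ⇒ shl (RR)
  rd@[23:21]=0x7 ⇒ %r7
  rs@[20:18]=0x7 ⇒ %r7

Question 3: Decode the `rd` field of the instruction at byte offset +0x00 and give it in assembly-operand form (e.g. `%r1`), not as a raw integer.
@+00  big-endian(70 84 00 00) = 0x70840000
  top 8b → 0x70 → sum [RR]
  rd: (w>>21)&0x7=0x4 → %r4
  rs: (w>>18)&0x7=0x1 → %r1

%r4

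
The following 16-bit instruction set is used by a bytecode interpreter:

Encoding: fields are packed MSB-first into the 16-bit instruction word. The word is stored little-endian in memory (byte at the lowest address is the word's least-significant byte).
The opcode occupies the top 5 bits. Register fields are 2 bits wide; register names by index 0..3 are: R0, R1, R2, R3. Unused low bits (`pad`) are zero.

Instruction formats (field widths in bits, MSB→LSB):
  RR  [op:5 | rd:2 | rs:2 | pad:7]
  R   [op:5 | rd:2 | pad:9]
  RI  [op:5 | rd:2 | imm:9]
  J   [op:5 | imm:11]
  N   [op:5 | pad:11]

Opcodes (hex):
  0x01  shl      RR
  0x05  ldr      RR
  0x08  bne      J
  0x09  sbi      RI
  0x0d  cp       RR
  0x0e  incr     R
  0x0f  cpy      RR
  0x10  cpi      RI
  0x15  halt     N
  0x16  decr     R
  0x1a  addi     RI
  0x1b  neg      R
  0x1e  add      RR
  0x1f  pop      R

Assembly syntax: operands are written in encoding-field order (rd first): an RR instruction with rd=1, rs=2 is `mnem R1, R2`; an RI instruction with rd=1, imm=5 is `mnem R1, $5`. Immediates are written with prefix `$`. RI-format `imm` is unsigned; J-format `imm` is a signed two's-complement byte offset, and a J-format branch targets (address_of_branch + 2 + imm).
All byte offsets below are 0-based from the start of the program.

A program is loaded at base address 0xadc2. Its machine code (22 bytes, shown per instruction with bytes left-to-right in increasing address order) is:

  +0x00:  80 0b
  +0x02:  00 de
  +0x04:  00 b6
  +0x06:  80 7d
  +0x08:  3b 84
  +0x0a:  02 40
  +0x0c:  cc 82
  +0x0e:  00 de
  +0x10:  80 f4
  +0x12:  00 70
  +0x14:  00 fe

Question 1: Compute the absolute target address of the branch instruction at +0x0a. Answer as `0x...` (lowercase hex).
0xadd0

[0a] 02 40 → 0x4002
  op=0x4002>>11=0x8 ⇒ bne (J)
  [10:0] imm=2 = $2
  target = base 0xadc2 + off 0x0a + 2 + imm 2 = 0xadd0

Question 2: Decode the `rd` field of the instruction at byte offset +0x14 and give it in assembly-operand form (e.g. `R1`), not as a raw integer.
off 0x14: read 00 fe as little → 0xfe00
  op=0xfe00>>11=0x1f ⇒ pop (R)
  rd@[10:9]=0x3 ⇒ R3

R3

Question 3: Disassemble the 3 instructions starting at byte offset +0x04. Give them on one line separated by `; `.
decr R3; cpy R2, R3; cpi R2, $59

[04] 00 b6 → 0xb600
  opcode bits[15:11]=0x16: decr/R
  rd: (w>>9)&0x3=0x3 → R3
[06] 80 7d → 0x7d80
  opcode bits[15:11]=0xf: cpy/RR
  rd: (w>>9)&0x3=0x2 → R2
  rs: (w>>7)&0x3=0x3 → R3
[08] 3b 84 → 0x843b
  opcode bits[15:11]=0x10: cpi/RI
  rd: (w>>9)&0x3=0x2 → R2
  imm: (w>>0)&0x1ff=0x3b → $59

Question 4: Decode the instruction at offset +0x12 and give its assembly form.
[12] 00 70 → 0x7000
  opcode bits[15:11]=0xe: incr/R
  rd: (w>>9)&0x3=0x0 → R0

incr R0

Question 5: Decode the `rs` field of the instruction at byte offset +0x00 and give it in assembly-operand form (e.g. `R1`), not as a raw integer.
R3

+0x00: 80 0b ⇒ word 0x0b80 (little)
  op=0x0b80>>11=0x1 ⇒ shl (RR)
  rd: (w>>9)&0x3=0x1 → R1
  rs: (w>>7)&0x3=0x3 → R3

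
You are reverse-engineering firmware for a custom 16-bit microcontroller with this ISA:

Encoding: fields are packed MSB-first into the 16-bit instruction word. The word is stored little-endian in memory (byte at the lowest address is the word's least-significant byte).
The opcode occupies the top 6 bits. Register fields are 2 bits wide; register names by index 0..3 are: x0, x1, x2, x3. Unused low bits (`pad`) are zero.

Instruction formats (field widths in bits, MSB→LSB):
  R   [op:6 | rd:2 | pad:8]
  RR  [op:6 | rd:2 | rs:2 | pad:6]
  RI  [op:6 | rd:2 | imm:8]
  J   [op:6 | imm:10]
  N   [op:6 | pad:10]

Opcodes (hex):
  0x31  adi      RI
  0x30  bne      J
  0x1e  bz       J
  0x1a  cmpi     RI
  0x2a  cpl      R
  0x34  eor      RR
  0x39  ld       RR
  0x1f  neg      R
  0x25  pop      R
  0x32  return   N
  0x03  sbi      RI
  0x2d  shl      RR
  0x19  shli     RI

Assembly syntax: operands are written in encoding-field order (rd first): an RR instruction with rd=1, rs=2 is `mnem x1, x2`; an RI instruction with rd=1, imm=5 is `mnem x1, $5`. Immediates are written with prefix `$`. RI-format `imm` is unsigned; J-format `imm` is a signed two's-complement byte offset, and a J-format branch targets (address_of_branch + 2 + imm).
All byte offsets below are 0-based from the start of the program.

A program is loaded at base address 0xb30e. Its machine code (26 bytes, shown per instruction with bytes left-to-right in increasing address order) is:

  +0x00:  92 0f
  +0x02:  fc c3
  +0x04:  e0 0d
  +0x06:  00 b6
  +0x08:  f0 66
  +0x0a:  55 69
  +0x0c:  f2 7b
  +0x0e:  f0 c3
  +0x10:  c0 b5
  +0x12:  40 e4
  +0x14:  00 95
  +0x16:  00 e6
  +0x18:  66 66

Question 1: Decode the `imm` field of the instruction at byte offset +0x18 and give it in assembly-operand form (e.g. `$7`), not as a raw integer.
off 0x18: read 66 66 as little → 0x6666
  opcode bits[15:10]=0x19: shli/RI
  rd@[9:8]=0x2 ⇒ x2
  imm@[7:0]=0x66 ⇒ $102

$102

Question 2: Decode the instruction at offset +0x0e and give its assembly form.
bne $-16

off 0x0e: read f0 c3 as little → 0xc3f0
  top 6b → 0x30 → bne [J]
  [9:0] imm=1008 (s10→-16) = $-16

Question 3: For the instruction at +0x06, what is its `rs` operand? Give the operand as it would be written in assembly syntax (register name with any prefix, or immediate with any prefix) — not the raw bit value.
x0

[06] 00 b6 → 0xb600
  opcode bits[15:10]=0x2d: shl/RR
  rd: (w>>8)&0x3=0x2 → x2
  rs: (w>>6)&0x3=0x0 → x0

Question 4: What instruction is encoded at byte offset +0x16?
+0x16: 00 e6 ⇒ word 0xe600 (little)
  opcode bits[15:10]=0x39: ld/RR
  [9:8] rd=2 = x2
  [7:6] rs=0 = x0

ld x2, x0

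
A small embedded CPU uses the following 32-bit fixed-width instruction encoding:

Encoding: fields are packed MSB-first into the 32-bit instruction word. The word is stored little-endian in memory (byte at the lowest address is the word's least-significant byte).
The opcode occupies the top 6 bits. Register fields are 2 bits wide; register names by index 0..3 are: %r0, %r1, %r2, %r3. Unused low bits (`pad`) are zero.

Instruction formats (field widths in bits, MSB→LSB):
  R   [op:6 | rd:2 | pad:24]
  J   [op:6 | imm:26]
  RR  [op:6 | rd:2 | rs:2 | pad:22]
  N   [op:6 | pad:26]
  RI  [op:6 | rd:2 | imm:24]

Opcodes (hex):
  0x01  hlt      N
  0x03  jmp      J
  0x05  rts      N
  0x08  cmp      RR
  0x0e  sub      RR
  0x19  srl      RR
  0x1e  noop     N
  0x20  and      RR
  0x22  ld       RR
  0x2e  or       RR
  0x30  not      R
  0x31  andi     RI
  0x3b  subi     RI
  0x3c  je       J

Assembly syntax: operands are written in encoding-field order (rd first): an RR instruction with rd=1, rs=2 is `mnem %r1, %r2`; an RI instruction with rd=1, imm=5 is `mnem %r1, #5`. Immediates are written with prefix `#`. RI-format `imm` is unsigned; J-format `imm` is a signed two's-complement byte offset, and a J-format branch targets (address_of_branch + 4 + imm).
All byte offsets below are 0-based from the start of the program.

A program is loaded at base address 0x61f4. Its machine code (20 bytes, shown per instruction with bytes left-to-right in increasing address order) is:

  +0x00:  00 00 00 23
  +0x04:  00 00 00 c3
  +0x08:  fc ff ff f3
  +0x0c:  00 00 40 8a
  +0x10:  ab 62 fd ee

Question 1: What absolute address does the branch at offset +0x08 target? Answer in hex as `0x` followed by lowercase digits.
0x61fc

[08] fc ff ff f3 → 0xf3fffffc
  op=0xf3fffffc>>26=0x3c ⇒ je (J)
  imm@[25:0]=0x3fffffc (s26→-4) ⇒ #-4
  target = base 0x61f4 + off 0x08 + 4 + imm -4 = 0x61fc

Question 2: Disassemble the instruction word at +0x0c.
[0c] 00 00 40 8a → 0x8a400000
  top 6b → 0x22 → ld [RR]
  rd@[25:24]=0x2 ⇒ %r2
  rs@[23:22]=0x1 ⇒ %r1

ld %r2, %r1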